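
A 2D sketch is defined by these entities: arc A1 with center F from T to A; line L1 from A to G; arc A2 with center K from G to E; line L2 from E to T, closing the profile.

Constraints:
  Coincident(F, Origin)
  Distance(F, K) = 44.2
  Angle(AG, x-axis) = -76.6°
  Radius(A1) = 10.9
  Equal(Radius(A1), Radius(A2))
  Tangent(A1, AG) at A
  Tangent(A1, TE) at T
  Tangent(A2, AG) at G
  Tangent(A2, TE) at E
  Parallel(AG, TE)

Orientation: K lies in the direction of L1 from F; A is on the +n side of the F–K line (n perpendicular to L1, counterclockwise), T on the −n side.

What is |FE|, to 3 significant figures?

45.5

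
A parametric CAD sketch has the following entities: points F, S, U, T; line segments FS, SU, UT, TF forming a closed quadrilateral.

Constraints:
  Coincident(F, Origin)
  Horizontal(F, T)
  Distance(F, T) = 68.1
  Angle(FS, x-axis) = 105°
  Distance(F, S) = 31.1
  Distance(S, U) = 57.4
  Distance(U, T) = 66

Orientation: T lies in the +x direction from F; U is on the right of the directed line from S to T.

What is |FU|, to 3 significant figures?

26.3

F is at the origin; F and T share the same y with |FT| = 68.1 and T in +x, so T = (68.1, 0). FS runs at 105.0° with |FS| = 31.1, so S = (-8.05, 30.0). U is determined by |SU| = 57.4 and |UT| = 66.0 together: it lies at the intersection of circle(S, 57.4) and circle(T, 66.0). With |ST| = 81.9, the foot of the radical line on ST is 34.4 from S and the perpendicular offset is √(57.4² − 34.4²) = 45.9. Taking the right-of-ST solution: U = (7.15, -25.3).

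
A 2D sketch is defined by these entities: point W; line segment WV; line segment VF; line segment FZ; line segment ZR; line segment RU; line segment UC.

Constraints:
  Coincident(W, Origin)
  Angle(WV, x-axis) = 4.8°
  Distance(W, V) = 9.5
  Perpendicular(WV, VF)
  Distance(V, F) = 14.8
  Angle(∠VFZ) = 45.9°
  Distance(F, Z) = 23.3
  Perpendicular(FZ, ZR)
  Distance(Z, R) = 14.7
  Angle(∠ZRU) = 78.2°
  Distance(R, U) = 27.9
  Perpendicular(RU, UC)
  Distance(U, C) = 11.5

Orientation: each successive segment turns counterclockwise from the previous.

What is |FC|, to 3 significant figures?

2.81

W is at the origin; WV runs at 4.8° with length 9.5, so V = (9.47, 0.795). WV is perpendicular to VF, so VF runs at 94.8°; with |VF| = 14.8, F = (8.23, 15.5). ∠VFZ = 45.9° gives FZ at -131° from the x-axis; with |FZ| = 23.3, Z = (-7.09, -2.01). FZ ⟂ ZR, so ZR runs at -41.1°; with |ZR| = 14.7, R = (3.99, -11.7). ∠ZRU = 78.2° gives RU at 60.7° from the x-axis; with |RU| = 27.9, U = (17.6, 12.7). The perpendicularity gives UC at right angles to RU, so UC runs at 151°; with |UC| = 11.5, C = (7.61, 18.3). Then |FC| = |C − F| = 2.81.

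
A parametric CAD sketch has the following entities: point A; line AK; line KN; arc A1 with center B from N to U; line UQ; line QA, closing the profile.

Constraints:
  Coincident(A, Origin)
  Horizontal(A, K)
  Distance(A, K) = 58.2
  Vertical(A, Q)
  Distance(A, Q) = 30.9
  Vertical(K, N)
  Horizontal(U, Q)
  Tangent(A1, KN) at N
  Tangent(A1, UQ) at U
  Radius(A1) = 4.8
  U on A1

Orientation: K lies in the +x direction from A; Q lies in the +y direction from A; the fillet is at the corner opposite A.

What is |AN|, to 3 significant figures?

63.8

The virtual corner opposite A is at (58.2, 30.9). The tangent condition forces BN to be normal to KN and A1 meets UQ tangentially, so BU is at right angles to UQ, with radius 4.8, so the center B sits 4.8 in from both sides at B = (53.4, 26.1). That places the tangent points at N = (58.2, 26.1) on KN and U = (53.4, 30.9) on UQ. Then |AN| = |N − A| = 63.8.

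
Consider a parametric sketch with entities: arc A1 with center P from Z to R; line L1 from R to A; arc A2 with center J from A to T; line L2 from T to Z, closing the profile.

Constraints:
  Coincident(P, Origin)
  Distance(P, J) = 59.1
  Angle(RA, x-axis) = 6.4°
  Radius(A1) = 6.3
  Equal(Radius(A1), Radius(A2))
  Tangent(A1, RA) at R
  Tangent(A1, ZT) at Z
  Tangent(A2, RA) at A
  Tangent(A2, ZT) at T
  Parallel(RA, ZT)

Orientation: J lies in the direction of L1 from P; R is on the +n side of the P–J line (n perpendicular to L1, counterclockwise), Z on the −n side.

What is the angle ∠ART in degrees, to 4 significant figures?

12.04°

The slot axis is L1's direction at 6.4°, so u = (cos 6.4°, sin 6.4°) = (0.9938, 0.1115) and n = (−sin 6.4°, cos 6.4°) = (-0.1115, 0.9938). P is at the origin and J lies 59.1 along u from P, so J = 59.1·u = (58.73, 6.588). Tangency of A1 to both parallel lines with radius 6.3 puts R and Z at P ± 6.3·n: R = (-0.7023, 6.261), Z = (0.7023, -6.261). Equal radii place A and T the same way about J: A = J + 6.3·n = (58.03, 12.85), T = J − 6.3·n = (59.43, 0.3271). Then cos ∠ART = RA·RT / (|RA||RT|), giving 12.04°.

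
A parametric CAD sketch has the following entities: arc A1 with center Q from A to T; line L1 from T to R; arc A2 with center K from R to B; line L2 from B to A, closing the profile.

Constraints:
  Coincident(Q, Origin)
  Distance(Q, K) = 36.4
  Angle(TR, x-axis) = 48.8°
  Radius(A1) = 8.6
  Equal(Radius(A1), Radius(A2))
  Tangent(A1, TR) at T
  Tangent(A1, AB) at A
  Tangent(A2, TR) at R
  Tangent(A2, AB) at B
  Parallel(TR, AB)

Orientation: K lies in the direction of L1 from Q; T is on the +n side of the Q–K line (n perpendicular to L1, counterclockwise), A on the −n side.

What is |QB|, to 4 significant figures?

37.40

The slot axis is L1's direction at 48.8°, so u = (cos 48.8°, sin 48.8°) = (0.6587, 0.7524) and n = (−sin 48.8°, cos 48.8°) = (-0.7524, 0.6587). Q is at the origin and K lies 36.4 along u from Q, so K = 36.4·u = (23.98, 27.39). Tangency of A1 to both parallel lines with radius 8.6 puts T and A at Q ± 8.6·n: T = (-6.471, 5.665), A = (6.471, -5.665). Equal radii place R and B the same way about K: R = K + 8.6·n = (17.51, 33.05), B = K − 8.6·n = (30.45, 21.72). Then |QB| = |B − Q| = 37.40.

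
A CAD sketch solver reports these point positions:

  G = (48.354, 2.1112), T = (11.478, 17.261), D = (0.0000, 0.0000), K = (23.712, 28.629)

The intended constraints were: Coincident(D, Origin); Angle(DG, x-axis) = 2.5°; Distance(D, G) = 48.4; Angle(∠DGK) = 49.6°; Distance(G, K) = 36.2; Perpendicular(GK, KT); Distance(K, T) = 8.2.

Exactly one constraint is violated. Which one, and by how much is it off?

Distance(K, T) = 8.2 — off by 8.50.

D = (0.00, 0.00) ✓; DG at 2.500° ✓; |DG| = 48.40 ✓; ∠DGK = 49.60° ✓; |GK| = 36.20 ✓; ∠(GK, KT) = 90.00° ✓; |KT| = 16.70 ✗.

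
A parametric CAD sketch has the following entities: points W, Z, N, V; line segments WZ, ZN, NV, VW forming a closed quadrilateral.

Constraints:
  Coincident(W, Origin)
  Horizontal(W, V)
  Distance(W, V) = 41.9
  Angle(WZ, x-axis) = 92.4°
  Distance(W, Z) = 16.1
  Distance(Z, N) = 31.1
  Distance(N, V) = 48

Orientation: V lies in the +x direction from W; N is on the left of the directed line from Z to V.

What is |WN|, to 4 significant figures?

44.88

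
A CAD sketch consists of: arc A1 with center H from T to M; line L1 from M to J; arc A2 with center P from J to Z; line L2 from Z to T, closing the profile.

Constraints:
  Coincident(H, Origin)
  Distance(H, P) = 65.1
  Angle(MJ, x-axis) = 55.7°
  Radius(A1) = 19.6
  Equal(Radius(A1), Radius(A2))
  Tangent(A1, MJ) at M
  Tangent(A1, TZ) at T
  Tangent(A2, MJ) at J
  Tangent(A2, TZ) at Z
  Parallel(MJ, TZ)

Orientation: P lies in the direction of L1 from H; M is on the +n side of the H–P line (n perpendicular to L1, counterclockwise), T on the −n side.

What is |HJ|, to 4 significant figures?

67.99

Tangency of A1 to both parallel lines with radius 19.6 puts M and T at H ± 19.6·n: M = (-16.19, 11.05), T = (16.19, -11.05). Equal radii place J and Z the same way about P: J = P + 19.6·n = (20.49, 64.82), Z = P − 19.6·n = (52.88, 42.73). Then |HJ| = |J − H| = 67.99.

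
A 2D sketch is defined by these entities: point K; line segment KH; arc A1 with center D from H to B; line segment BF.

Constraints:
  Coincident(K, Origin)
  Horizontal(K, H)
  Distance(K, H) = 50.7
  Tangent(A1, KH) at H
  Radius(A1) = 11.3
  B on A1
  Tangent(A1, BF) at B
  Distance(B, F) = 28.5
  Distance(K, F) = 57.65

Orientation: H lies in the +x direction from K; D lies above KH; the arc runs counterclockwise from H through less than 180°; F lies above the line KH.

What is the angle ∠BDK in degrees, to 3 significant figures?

153°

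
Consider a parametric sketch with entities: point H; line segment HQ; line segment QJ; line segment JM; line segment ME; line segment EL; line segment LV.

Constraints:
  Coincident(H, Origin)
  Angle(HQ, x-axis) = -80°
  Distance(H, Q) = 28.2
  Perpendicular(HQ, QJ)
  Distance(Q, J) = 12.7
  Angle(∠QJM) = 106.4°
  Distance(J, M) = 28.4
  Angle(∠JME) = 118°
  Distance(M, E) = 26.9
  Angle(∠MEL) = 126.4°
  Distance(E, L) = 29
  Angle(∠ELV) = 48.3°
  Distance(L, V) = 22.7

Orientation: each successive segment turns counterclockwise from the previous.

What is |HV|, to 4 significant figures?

9.573

H is at the origin; HQ runs at -80.0° with length 28.2, so Q = (4.897, -27.77). HQ ⟂ QJ, so QJ runs at 10.00°; with |QJ| = 12.7, J = (17.40, -25.57). ∠QJM = 106.4° gives JM at 83.60° from the x-axis; with |JM| = 28.4, M = (20.57, 2.657). ∠JME = 118.0° gives ME at 145.6° from the x-axis; with |ME| = 26.9, E = (-1.626, 17.85). ∠MEL = 126.4° gives EL at -160.8° from the x-axis; with |EL| = 29.0, L = (-29.01, 8.317). ∠ELV = 48.3° gives LV at -29.10° from the x-axis; with |LV| = 22.7, V = (-9.178, -2.723). Then |HV| = |V − H| = 9.573.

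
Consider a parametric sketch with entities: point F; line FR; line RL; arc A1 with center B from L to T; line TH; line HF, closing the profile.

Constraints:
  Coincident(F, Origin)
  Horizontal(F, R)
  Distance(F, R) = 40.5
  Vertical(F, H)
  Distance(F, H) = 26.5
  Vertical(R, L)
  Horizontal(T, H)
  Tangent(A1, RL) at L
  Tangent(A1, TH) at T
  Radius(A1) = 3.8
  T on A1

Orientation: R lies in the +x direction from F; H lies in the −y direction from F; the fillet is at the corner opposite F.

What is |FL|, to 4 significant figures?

46.43

The virtual corner opposite F is at (40.50, -26.50). Tangency of A1 to RL means the radius BL is perpendicular to RL and tangency of A1 to TH means the radius BT is perpendicular to TH, with radius 3.8, so the center B sits 3.8 in from both sides at B = (36.70, -22.70). That places the tangent points at L = (40.50, -22.70) on RL and T = (36.70, -26.50) on TH. Then |FL| = |L − F| = 46.43.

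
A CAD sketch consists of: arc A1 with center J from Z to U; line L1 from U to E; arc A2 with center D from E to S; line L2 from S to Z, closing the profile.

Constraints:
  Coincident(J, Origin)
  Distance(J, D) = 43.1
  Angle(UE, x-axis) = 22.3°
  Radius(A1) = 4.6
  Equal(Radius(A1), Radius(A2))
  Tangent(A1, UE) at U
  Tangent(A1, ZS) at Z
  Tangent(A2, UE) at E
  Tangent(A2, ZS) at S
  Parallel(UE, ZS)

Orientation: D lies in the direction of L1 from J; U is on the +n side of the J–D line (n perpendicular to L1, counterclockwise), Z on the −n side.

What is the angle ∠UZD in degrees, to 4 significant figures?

83.91°

The slot axis is L1's direction at 22.3°, so u = (cos 22.3°, sin 22.3°) = (0.9252, 0.3795) and n = (−sin 22.3°, cos 22.3°) = (-0.3795, 0.9252). J is at the origin and D lies 43.1 along u from J, so D = 43.1·u = (39.88, 16.35). Tangency of A1 to both parallel lines with radius 4.6 puts U and Z at J ± 4.6·n: U = (-1.745, 4.256), Z = (1.745, -4.256). Then cos ∠UZD = ZU·ZD / (|ZU||ZD|), giving 83.91°.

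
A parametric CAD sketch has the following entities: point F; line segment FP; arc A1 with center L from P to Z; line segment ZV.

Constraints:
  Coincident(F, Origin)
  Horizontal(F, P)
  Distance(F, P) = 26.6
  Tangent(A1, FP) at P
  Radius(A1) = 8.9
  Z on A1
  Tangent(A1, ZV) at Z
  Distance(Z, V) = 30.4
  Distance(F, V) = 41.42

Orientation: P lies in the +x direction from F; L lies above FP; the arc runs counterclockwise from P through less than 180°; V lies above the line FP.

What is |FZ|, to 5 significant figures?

36.590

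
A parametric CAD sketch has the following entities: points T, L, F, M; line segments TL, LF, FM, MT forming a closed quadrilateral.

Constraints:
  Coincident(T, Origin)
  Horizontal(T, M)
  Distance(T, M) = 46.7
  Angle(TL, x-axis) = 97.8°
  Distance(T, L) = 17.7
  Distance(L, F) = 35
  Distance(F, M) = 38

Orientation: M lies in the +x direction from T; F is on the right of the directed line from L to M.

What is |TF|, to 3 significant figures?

18.6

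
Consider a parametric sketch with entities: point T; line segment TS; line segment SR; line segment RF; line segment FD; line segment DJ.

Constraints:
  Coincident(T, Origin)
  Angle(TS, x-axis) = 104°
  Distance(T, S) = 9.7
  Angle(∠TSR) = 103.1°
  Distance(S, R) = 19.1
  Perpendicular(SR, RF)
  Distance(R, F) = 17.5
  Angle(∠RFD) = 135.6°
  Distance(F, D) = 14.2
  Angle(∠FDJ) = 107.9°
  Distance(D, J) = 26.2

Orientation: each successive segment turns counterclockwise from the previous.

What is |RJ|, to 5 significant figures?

36.999

T is at the origin; TS runs at 104.0° with length 9.7, so S = (-2.3466, 9.4119). ∠TSR = 103.1° gives SR at -179.10° from the x-axis; with |SR| = 19.1, R = (-21.444, 9.1119). SR is perpendicular to RF, so RF runs at -89.100°; with |RF| = 17.5, F = (-21.169, -8.3860). ∠RFD = 135.6° gives FD at -44.700° from the x-axis; with |FD| = 14.2, D = (-11.076, -18.374). ∠FDJ = 107.9° gives DJ at 27.400° from the x-axis; with |DJ| = 26.2, J = (12.185, -6.3170). Then |RJ| = |J − R| = 36.999.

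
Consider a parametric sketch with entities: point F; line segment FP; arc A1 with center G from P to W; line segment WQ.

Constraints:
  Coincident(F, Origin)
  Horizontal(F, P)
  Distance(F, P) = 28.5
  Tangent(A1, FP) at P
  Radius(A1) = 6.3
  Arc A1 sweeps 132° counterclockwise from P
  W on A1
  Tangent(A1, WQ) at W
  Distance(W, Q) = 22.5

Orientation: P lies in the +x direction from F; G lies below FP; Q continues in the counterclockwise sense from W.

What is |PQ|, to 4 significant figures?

29.14

F is at the origin; F and P share the same y with |FP| = 28.5 and P on the +x side, so P = (28.50, 0.000). Tangency of A1 to FP means the radius GP is perpendicular to FP, so G = P + (0, -6.3) = (28.50, -6.300). On A1, P sits at bearing 90° from G; a 132° counterclockwise sweep puts W at bearing 222°, so W = G + 6.3·(cos 222°, sin 222°) = (23.82, -10.52). Tangency of A1 to WQ means the radius GW is perpendicular to WQ, so WQ runs along (−sin 222°, cos 222°); with |WQ| = 22.5, Q = (38.87, -27.24). Then |PQ| = |Q − P| = 29.14.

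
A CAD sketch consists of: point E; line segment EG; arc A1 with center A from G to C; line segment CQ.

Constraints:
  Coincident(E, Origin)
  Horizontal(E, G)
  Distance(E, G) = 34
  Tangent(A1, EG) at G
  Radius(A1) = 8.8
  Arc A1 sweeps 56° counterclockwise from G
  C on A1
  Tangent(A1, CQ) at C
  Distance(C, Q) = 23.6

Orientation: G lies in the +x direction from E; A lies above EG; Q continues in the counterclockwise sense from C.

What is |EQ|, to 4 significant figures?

59.32

On A1, G sits at bearing -90° from A; a 56° counterclockwise sweep puts C at bearing -34°, so C = A + 8.8·(cos -34°, sin -34°) = (41.30, 3.879). A1 meets CQ tangentially, so AC is at right angles to CQ, so CQ runs along (−sin -34°, cos -34°); with |CQ| = 23.6, Q = (54.49, 23.44). Then |EQ| = |Q − E| = 59.32.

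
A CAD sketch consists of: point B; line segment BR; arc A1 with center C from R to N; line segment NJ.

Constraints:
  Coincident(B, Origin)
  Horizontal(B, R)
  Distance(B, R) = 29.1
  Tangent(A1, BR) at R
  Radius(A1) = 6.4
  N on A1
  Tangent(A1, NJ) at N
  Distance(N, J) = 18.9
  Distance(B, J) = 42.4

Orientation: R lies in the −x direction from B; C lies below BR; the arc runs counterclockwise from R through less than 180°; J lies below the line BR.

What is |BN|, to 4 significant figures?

36.16

B is at the origin; B and R share the same y with |BR| = 29.1 and R on the −x side, so R = (-29.10, 0.000). Tangency of A1 to BR means the radius CR is perpendicular to BR, so C = R + (0, -6.4) = (-29.10, -6.400). Since CN ⟂ NJ (tangency), |CJ| = √(6.4² + 18.9²) = 19.95 regardless of where N sits on A1. So J lies on both circle(B, 42.4) and circle(C, 19.95); the below-BR intersection is J = (-33.62, -25.84). N is the foot of the tangent from J: N = (-35.47, -7.026).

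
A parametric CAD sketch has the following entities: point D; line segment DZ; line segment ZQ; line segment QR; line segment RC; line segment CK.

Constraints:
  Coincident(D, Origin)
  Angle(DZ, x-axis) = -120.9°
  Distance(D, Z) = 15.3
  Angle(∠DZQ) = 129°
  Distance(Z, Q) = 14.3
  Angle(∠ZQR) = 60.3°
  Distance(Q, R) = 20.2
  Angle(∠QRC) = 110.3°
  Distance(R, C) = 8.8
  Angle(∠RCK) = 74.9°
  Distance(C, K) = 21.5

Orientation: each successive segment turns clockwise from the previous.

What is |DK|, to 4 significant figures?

20.88

D is at the origin; DZ runs at -120.9° with length 15.3, so Z = (-7.857, -13.13). ∠DZQ = 129.0° gives ZQ at -171.9° from the x-axis; with |ZQ| = 14.3, Q = (-22.01, -15.14). ∠ZQR = 60.3° gives QR at 68.40° from the x-axis; with |QR| = 20.2, R = (-14.58, 3.638). ∠QRC = 110.3° gives RC at -1.300° from the x-axis; with |RC| = 8.8, C = (-5.781, 3.439). ∠RCK = 74.9° gives CK at -106.4° from the x-axis; with |CK| = 21.5, K = (-11.85, -17.19). Then |DK| = |K − D| = 20.88.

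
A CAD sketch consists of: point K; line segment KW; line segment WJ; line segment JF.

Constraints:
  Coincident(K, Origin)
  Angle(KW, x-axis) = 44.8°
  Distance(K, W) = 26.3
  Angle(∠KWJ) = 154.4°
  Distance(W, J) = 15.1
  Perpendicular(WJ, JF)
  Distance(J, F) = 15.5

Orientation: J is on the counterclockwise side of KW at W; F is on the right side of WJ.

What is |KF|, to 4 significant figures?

47.21

K is at the origin; KW runs at 44.8° with length 26.3, so W = 26.3·(cos 44.8°, sin 44.8°) = (18.66, 18.53). ∠KWJ = 154.4°, so WJ runs at 44.8° + (180° − 154.4°) = 70.40° from the x-axis; with |WJ| = 15.1, J = W + 15.1·(cos 70.40°, sin 70.40°) = (23.73, 32.76). WJ is perpendicular to JF; with |JF| = 15.5 on the right of WJ, F = J + 15.5·(0.9421, -0.3355) = (38.33, 27.56). Then |KF| = |F − K| = 47.21.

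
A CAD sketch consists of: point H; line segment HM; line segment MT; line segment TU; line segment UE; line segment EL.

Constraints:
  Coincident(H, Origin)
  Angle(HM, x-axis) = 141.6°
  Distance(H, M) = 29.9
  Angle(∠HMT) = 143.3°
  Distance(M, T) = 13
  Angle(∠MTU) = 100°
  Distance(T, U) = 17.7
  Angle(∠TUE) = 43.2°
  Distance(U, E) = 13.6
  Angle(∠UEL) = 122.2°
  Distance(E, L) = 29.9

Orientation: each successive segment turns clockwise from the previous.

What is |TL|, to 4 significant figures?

21.22

H is at the origin; HM runs at 141.6° with length 29.9, so M = (-23.43, 18.57). ∠HMT = 143.3° gives MT at 104.9° from the x-axis; with |MT| = 13.0, T = (-26.78, 31.14). ∠MTU = 100.0° gives TU at 24.90° from the x-axis; with |TU| = 17.7, U = (-10.72, 38.59). ∠TUE = 43.2° gives UE at -111.9° from the x-axis; with |UE| = 13.6, E = (-15.79, 25.97). ∠UEL = 122.2° gives EL at -169.7° from the x-axis; with |EL| = 29.9, L = (-45.21, 20.62). Then |TL| = |L − T| = 21.22.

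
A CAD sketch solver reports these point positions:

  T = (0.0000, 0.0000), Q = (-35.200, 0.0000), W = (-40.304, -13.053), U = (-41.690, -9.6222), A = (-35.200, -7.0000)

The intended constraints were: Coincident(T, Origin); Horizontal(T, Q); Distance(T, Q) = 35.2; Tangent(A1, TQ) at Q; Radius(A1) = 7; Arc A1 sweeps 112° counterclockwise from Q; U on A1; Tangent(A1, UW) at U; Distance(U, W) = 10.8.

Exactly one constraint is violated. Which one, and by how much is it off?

Distance(U, W) = 10.8 — off by 7.10.

T = (0.00, 0.00) ✓; T.y = 0.00, Q.y = 0.00 ✓; |TQ| = 35.20 ✓; ∠(AQ, QT) = 90.00° ✓; |AQ| = 7.000 ✓; bearing(A→U) − bearing(A→Q) = 112.0° ✓; |AU| = 7.000 ✓; ∠(AU, UW) = 90.00° ✓; |UW| = 3.700 ✗.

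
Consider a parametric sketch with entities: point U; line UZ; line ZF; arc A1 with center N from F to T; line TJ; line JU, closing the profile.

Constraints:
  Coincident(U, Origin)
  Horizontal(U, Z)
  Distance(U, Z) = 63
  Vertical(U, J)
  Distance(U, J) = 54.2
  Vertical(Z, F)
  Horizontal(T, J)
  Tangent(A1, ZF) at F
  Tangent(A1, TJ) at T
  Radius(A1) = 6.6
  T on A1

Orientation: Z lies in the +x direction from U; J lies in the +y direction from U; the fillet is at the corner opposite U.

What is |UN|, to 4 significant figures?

73.80

U and J share the same x with |UJ| = 54.2 and J on the +y side, so J = (0.000, 54.20). The virtual corner opposite U is at (63.00, 54.20). A1 meets ZF tangentially, so NF is at right angles to ZF and the tangent condition forces NT to be normal to TJ, with radius 6.6, so the center N sits 6.6 in from both sides at N = (56.40, 47.60). Then |UN| = |N − U| = 73.80.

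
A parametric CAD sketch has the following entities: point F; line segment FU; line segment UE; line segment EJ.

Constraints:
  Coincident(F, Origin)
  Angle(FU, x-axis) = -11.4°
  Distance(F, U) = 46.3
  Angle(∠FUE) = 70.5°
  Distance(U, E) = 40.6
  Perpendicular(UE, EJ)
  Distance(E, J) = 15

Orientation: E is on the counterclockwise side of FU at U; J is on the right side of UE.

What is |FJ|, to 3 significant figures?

63.8

F is at the origin; FU runs at -11.4° with length 46.3, so U = 46.3·(cos -11.4°, sin -11.4°) = (45.4, -9.15). ∠FUE = 70.5°, so UE runs at -11.4° + (180° − 70.5°) = 98.1° from the x-axis; with |UE| = 40.6, E = U + 40.6·(cos 98.1°, sin 98.1°) = (39.7, 31.0). The perpendicularity gives EJ at right angles to UE; with |EJ| = 15.0 on the right of UE, J = E + 15.0·(0.990, 0.141) = (54.5, 33.2). Then |FJ| = |J − F| = 63.8.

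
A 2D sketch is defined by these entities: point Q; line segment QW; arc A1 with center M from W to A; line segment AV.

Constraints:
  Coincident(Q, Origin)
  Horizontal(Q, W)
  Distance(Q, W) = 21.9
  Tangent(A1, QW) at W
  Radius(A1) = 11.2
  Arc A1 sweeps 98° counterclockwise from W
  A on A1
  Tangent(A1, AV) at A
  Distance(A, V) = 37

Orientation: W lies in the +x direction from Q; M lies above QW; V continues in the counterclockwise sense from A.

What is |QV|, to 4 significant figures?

56.70

Q is at the origin; Q and W share the same y with |QW| = 21.9 and W on the +x side, so W = (21.90, 0.000). Tangency of A1 to QW means the radius MW is perpendicular to QW, so M = W + (0, 11.2) = (21.90, 11.20). On A1, W sits at bearing -90° from M; a 98° counterclockwise sweep puts A at bearing 8°, so A = M + 11.2·(cos 8°, sin 8°) = (32.99, 12.76). Tangency of A1 to AV means the radius MA is perpendicular to AV, so AV runs along (−sin 8°, cos 8°); with |AV| = 37.0, V = (27.84, 49.40). Then |QV| = |V − Q| = 56.70.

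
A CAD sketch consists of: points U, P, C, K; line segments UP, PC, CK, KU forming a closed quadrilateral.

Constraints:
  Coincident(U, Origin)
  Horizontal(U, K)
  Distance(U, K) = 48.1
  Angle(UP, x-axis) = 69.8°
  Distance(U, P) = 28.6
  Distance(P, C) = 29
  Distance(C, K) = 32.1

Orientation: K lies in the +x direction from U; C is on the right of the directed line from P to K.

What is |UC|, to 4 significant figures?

16.10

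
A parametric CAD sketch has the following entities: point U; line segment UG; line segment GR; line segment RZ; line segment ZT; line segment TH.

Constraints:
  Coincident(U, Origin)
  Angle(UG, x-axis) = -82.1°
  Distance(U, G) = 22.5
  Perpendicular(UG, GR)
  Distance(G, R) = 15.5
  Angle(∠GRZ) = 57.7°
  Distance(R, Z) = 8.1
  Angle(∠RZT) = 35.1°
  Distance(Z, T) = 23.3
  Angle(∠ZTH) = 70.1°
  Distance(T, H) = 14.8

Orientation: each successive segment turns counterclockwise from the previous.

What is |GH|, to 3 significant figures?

27.0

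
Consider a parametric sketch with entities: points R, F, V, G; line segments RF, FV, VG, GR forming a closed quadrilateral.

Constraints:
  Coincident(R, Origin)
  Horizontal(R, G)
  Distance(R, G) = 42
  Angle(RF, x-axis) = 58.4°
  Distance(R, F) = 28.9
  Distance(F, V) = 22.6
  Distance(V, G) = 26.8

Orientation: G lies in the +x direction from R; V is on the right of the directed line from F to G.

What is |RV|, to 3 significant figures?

15.4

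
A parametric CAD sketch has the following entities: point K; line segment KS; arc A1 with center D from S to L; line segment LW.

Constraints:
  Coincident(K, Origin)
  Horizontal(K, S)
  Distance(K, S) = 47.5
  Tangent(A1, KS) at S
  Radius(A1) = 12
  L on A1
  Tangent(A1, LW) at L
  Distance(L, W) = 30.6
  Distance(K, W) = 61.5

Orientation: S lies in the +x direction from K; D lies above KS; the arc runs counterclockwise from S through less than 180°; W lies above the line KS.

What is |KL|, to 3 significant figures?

60.6

Checks: |DL| = 12.00 ✓; ∠(DL, LW) = 90.00° ✓; |LW| = 30.60 ✓; |KW| = 61.50 ✓.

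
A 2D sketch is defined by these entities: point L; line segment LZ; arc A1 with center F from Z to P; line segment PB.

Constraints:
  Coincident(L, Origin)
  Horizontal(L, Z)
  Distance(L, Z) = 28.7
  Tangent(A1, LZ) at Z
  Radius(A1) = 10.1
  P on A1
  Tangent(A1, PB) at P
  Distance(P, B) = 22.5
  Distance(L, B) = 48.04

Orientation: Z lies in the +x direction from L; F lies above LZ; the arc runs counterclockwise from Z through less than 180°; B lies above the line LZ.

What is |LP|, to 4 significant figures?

40.47

L is at the origin; LZ is horizontal with |LZ| = 28.7 and Z on the +x side, so Z = (28.70, 0.000). Tangency of A1 to LZ means the radius FZ is perpendicular to LZ, so F = Z + (0, 10.1) = (28.70, 10.10). Since FP ⟂ PB (tangency), |FB| = √(10.1² + 22.5²) = 24.66 regardless of where P sits on A1. So B lies on both circle(L, 48.04) and circle(F, 24.66); the above-LZ intersection is B = (33.68, 34.25). P is the foot of the tangent from B: P = (38.56, 12.29).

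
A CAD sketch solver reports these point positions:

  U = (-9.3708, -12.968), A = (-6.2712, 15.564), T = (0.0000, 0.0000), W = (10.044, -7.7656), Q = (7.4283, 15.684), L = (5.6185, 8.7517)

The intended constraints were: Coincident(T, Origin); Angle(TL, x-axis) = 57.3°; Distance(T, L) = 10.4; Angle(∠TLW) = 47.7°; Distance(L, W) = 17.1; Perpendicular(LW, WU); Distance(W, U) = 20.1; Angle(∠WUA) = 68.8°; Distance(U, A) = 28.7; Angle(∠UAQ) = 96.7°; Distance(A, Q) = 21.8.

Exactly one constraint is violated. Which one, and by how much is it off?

Distance(A, Q) = 21.8 — off by 8.10.

T = (0.00, 0.00) ✓; TL at 57.30° ✓; |TL| = 10.40 ✓; ∠TLW = 47.70° ✓; |LW| = 17.10 ✓; ∠(LW, WU) = 90.00° ✓; |WU| = 20.10 ✓; ∠WUA = 68.80° ✓; |UA| = 28.70 ✓; ∠UAQ = 96.70° ✓; |AQ| = 13.70 ✗.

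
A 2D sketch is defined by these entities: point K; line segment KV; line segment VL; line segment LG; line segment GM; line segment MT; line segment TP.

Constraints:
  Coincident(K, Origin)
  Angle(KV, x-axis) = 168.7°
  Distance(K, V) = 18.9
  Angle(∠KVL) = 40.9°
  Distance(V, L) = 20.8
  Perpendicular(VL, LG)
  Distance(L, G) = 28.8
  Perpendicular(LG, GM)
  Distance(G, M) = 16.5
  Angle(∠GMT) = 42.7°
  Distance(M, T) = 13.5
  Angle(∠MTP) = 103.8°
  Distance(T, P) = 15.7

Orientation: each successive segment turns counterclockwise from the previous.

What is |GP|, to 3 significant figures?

6.53

K is at the origin; KV runs at 168.7° with length 18.9, so V = (-18.5, 3.70). ∠KVL = 40.9° gives VL at -52.2° from the x-axis; with |VL| = 20.8, L = (-5.79, -12.7). VL is perpendicular to LG, so LG runs at 37.8°; with |LG| = 28.8, G = (17.0, 4.92). LG ⟂ GM, so GM runs at 128°; with |GM| = 16.5, M = (6.86, 18.0). ∠GMT = 42.7° gives MT at -94.9° from the x-axis; with |MT| = 13.5, T = (5.71, 4.51). ∠MTP = 103.8° gives TP at -18.7° from the x-axis; with |TP| = 15.7, P = (20.6, -0.527). Then |GP| = |P − G| = 6.53.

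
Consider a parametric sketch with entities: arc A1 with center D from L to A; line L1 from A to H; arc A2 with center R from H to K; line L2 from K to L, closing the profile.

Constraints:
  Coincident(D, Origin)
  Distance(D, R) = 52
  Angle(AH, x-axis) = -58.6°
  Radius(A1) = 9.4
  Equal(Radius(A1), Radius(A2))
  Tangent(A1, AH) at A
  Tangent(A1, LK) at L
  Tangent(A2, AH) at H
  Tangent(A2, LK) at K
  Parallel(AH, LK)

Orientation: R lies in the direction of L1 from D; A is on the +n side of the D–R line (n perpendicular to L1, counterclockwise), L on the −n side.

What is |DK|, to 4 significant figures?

52.84

Tangency of A1 to both parallel lines with radius 9.4 puts A and L at D ± 9.4·n: A = (8.023, 4.897), L = (-8.023, -4.897). Equal radii place H and K the same way about R: H = R + 9.4·n = (35.12, -39.49), K = R − 9.4·n = (19.07, -49.28). Then |DK| = |K − D| = 52.84.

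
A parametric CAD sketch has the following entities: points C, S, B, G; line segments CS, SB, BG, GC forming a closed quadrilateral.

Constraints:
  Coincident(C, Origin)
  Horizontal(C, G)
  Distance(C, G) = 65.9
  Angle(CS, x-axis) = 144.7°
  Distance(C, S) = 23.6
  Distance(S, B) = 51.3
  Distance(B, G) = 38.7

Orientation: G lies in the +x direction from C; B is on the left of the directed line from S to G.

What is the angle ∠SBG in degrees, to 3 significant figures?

146°

Checks: |SB| = 51.30 ✓; |BG| = 38.70 ✓.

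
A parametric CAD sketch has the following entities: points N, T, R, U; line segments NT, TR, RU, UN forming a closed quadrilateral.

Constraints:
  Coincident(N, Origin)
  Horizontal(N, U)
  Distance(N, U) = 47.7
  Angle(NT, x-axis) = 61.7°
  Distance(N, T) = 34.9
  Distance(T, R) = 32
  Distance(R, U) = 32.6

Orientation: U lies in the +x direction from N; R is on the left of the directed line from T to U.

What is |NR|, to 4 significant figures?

58.43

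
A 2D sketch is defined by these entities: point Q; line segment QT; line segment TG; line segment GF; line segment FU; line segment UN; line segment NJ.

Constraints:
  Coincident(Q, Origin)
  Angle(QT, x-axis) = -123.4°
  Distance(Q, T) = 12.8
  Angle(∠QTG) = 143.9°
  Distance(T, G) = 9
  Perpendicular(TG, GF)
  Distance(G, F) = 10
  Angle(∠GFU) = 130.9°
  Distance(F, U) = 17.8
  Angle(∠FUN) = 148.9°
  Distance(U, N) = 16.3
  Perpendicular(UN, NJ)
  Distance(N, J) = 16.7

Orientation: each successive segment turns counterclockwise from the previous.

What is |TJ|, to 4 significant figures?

24.68

Q is at the origin; QT runs at -123.4° with length 12.8, so T = (-7.046, -10.69). ∠QTG = 143.9° gives TG at -87.30° from the x-axis; with |TG| = 9.0, G = (-6.622, -19.68). The perpendicularity gives GF at right angles to TG, so GF runs at 2.700°; with |GF| = 10.0, F = (3.367, -19.20). ∠GFU = 130.9° gives FU at 51.80° from the x-axis; with |FU| = 17.8, U = (14.37, -5.217). ∠FUN = 148.9° gives UN at 82.90° from the x-axis; with |UN| = 16.3, N = (16.39, 10.96). UN is perpendicular to NJ, so NJ runs at 172.9°; with |NJ| = 16.7, J = (-0.1829, 13.02). Then |TJ| = |J − T| = 24.68.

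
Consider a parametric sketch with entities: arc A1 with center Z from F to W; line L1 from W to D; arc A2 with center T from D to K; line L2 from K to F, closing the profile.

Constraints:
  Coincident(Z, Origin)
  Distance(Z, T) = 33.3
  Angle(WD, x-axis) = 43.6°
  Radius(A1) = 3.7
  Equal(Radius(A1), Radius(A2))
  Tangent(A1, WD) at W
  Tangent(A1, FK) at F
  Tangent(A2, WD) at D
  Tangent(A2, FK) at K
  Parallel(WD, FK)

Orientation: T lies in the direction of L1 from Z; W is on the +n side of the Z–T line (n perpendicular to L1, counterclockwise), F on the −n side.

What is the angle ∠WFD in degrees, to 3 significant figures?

77.5°

Tangency of A1 to both parallel lines with radius 3.7 puts W and F at Z ± 3.7·n: W = (-2.55, 2.68), F = (2.55, -2.68). Equal radii place D and K the same way about T: D = T + 3.7·n = (21.6, 25.6), K = T − 3.7·n = (26.7, 20.3). Then cos ∠WFD = FW·FD / (|FW||FD|), giving 77.5°.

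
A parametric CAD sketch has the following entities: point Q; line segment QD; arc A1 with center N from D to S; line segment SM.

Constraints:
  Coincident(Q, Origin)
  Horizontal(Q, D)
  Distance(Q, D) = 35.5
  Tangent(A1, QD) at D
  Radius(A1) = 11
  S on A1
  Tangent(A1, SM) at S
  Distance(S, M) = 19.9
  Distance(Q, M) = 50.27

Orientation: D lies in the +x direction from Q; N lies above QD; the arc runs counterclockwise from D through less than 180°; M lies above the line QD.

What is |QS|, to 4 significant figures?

48.10

Checks: |NS| = 11.00 ✓; ∠(NS, SM) = 90.00° ✓; |SM| = 19.90 ✓; |QM| = 50.27 ✓.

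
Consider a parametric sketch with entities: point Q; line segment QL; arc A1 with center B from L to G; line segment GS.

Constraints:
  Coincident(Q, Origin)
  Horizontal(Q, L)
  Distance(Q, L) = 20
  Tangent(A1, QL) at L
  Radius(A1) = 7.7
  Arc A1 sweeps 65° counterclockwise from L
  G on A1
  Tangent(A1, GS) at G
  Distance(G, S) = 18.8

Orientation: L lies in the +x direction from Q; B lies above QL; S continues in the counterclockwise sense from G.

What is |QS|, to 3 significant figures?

41.0

Q is at the origin; QL is horizontal with |QL| = 20.0 and L on the +x side, so L = (20.0, 0.00). A1 meets QL tangentially, so BL is at right angles to QL, so B = L + (0, 7.7) = (20.0, 7.70). On A1, L sits at bearing -90° from B; a 65° counterclockwise sweep puts G at bearing -25°, so G = B + 7.7·(cos -25°, sin -25°) = (27.0, 4.45). Since A1 is tangent to GS there, BG ⟂ GS, so GS runs along (−sin -25°, cos -25°); with |GS| = 18.8, S = (34.9, 21.5). Then |QS| = |S − Q| = 41.0.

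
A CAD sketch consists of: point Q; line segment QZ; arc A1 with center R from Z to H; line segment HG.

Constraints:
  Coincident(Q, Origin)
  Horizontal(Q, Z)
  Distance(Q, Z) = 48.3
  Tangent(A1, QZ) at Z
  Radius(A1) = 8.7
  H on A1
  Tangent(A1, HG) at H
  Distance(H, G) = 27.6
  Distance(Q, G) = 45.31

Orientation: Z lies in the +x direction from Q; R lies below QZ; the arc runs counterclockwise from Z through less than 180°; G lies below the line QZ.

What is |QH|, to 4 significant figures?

40.46

Checks: Q.y = 0.00, Z.y = 0.00 ✓; |RH| = 8.700 ✓; ∠(RH, HG) = 90.00° ✓; |HG| = 27.60 ✓; |QG| = 45.31 ✓.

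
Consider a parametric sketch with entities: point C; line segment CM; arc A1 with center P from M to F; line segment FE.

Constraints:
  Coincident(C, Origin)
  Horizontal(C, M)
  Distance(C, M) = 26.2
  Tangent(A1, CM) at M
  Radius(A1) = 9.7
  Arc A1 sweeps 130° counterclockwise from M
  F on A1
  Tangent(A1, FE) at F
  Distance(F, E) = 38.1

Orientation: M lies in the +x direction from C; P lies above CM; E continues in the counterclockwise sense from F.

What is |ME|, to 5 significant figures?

48.239

On A1, M sits at bearing -90° from P; a 130° counterclockwise sweep puts F at bearing 40°, so F = P + 9.7·(cos 40°, sin 40°) = (33.631, 15.935). Tangency of A1 to FE means the radius PF is perpendicular to FE, so FE runs along (−sin 40°, cos 40°); with |FE| = 38.1, E = (9.1404, 45.121). Then |ME| = |E − M| = 48.239.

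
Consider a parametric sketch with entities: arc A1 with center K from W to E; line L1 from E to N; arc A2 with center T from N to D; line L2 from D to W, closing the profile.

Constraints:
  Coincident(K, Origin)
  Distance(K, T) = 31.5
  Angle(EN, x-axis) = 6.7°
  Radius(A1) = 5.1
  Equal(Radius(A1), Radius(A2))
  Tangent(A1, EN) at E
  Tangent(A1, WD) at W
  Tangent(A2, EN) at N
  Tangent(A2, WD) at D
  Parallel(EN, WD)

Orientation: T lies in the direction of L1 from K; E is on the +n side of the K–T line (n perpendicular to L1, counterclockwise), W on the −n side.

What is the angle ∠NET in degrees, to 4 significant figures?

9.197°

The slot axis is L1's direction at 6.7°, so u = (cos 6.7°, sin 6.7°) = (0.9932, 0.1167) and n = (−sin 6.7°, cos 6.7°) = (-0.1167, 0.9932). K is at the origin and T lies 31.5 along u from K, so T = 31.5·u = (31.28, 3.675). Tangency of A1 to both parallel lines with radius 5.1 puts E and W at K ± 5.1·n: E = (-0.5950, 5.065), W = (0.5950, -5.065). Equal radii place N and D the same way about T: N = T + 5.1·n = (30.69, 8.740), D = T − 5.1·n = (31.88, -1.390). Then cos ∠NET = EN·ET / (|EN||ET|), giving 9.197°.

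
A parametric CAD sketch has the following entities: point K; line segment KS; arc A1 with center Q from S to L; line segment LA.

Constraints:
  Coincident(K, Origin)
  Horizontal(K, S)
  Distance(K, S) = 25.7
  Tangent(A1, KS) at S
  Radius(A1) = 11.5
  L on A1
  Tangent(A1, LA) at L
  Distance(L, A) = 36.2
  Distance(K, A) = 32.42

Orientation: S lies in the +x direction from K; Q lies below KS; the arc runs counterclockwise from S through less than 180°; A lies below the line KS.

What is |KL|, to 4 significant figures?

17.39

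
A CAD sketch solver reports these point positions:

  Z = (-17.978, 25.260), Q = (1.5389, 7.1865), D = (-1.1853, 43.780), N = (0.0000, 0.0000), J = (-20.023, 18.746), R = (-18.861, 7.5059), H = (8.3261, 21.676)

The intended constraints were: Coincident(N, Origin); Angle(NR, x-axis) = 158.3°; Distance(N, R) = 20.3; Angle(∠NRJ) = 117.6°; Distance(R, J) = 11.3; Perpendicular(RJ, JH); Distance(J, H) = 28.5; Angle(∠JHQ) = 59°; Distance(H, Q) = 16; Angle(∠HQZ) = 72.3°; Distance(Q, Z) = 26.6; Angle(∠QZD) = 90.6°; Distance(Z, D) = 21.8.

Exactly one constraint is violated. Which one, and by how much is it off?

Distance(Z, D) = 21.8 — off by 3.20.

N = (0.00, 0.00) ✓; NR at 158.3° ✓; |NR| = 20.30 ✓; ∠NRJ = 117.6° ✓; |RJ| = 11.30 ✓; ∠(RJ, JH) = 90.00° ✓; |JH| = 28.50 ✓; ∠JHQ = 59.00° ✓; |HQ| = 16.00 ✓; ∠HQZ = 72.30° ✓; |QZ| = 26.60 ✓; ∠QZD = 90.60° ✓; |ZD| = 25.00 ✗.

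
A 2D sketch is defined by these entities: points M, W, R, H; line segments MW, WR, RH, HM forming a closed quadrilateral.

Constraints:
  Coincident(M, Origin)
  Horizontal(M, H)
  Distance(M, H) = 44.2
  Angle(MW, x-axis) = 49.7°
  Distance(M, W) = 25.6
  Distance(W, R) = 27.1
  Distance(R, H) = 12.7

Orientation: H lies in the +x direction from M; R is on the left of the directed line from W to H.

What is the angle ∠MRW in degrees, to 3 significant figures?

31.2°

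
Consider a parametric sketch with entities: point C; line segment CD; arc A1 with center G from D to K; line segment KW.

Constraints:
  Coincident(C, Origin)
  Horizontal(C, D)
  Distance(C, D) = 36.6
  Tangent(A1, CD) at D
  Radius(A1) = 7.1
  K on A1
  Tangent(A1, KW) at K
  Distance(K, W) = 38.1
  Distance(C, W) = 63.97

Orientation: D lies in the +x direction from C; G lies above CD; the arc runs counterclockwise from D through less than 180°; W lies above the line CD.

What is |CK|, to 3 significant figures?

44.2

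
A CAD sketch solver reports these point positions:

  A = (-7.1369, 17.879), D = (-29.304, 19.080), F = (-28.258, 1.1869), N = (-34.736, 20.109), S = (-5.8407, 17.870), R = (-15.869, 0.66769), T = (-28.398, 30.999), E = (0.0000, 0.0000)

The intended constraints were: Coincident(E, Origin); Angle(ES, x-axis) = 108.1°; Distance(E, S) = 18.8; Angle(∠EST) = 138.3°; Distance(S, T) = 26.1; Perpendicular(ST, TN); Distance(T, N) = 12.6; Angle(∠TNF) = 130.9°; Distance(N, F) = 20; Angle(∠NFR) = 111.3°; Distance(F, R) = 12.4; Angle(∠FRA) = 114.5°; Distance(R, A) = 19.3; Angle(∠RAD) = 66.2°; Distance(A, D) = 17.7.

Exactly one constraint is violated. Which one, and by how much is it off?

Distance(A, D) = 17.7 — off by 4.50.

E = (0.00, 0.00) ✓; ES at 108.1° ✓; |ES| = 18.80 ✓; ∠EST = 138.3° ✓; |ST| = 26.10 ✓; ∠(ST, TN) = 90.00° ✓; |TN| = 12.60 ✓; ∠TNF = 130.9° ✓; |NF| = 20.00 ✓; ∠NFR = 111.3° ✓; |FR| = 12.40 ✓; ∠FRA = 114.5° ✓; |RA| = 19.30 ✓; ∠RAD = 66.20° ✓; |AD| = 22.20 ✗.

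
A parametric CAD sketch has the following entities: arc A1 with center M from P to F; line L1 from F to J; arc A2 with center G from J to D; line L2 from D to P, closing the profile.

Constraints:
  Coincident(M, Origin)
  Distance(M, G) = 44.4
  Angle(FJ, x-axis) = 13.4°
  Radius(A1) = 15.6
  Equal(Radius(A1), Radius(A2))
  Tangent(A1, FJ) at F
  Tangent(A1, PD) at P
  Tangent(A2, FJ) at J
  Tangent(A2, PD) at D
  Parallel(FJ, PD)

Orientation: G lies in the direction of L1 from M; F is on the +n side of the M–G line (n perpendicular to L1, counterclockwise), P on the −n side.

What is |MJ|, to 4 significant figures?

47.06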